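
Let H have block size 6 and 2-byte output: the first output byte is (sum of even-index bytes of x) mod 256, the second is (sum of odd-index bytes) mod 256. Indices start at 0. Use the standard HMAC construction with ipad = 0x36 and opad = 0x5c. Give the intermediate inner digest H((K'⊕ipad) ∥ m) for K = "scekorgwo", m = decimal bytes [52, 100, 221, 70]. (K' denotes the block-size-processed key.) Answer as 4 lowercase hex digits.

a897

Key "scekorgwo" = 73 63 65 6b 6f 72 67 77 6f is 9 bytes > B = 6, so hash it first: H(key) = 1d b7, then zero-pad to 6 bytes: K' = 1d b7 00 00 00 00.
K' ⊕ ipad = 2b 81 36 36 36 36.
Inner input = 2b 81 36 36 36 36 ∥ 34 64 dd 46.
Inner hash: even-index sum = 424 mod 256 = 168; odd-index sum = 407 mod 256 = 151 → a8 97.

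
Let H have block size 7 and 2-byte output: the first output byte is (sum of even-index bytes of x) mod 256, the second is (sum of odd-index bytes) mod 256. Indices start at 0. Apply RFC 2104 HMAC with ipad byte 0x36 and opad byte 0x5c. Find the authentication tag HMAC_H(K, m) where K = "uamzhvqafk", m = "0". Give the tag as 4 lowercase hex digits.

Key "uamzhvqafk" = 75 61 6d 7a 68 76 71 61 66 6b is 10 bytes > B = 7, so hash it first: H(key) = 21 1d, then zero-pad to 7 bytes: K' = 21 1d 00 00 00 00 00.
K' ⊕ ipad = 17 2b 36 36 36 36 36.  K' ⊕ opad = 7d 41 5c 5c 5c 5c 5c.
Inner input = (K'⊕ipad) ∥ m = 17 2b 36 36 36 36 36 ∥ 30.
Inner hash: even-index sum = 185 mod 256 = 185; odd-index sum = 199 mod 256 = 199 → b9 c7.
Outer input = (K'⊕opad) ∥ inner = 7d 41 5c 5c 5c 5c 5c ∥ b9 c7.
Outer hash (tag): even-index sum = 600 mod 256 = 88; odd-index sum = 434 mod 256 = 178 → 58 b2.

58b2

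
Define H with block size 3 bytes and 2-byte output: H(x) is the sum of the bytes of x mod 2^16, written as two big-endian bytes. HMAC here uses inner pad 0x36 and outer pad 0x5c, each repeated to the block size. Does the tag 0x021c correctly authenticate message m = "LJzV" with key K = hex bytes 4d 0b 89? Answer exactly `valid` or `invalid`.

Key hex bytes 4d 0b 89 is exactly B = 3 bytes: K' = 4d 0b 89.
K' ⊕ ipad = 7b 3d bf; K' ⊕ opad = 11 57 d5.
Inner hash: sum = 123+61+191+76+74+122+86 = 733 → 02 dd.
Outer hash (recomputed tag): sum = 17+87+213+2+221 = 540 → 02 1c.
Recomputed tag = 021c; claimed = 021c → match.

valid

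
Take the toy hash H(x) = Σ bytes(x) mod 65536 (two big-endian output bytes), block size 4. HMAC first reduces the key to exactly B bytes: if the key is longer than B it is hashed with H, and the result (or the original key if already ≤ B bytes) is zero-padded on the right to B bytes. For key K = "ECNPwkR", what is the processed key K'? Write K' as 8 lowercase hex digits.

025a0000

|K| = 7 > B = 4, so first hash the key.
H(K): sum = 69+67+78+80+119+107+82 = 602 → 02 5a.
Zero-pad H(K) = 02 5a to 4 bytes: K' = 02 5a 00 00.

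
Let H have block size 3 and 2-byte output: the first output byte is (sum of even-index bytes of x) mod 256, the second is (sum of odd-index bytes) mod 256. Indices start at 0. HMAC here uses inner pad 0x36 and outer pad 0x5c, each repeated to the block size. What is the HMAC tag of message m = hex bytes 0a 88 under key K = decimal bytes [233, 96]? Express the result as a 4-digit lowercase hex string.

Key decimal bytes [233, 96] = e9 60 is 2 bytes ≤ B = 3; zero-pad to 3 bytes: K' = e9 60 00.
K' ⊕ ipad = df 56 36.  K' ⊕ opad = b5 3c 5c.
Inner input = (K'⊕ipad) ∥ m = df 56 36 ∥ 0a 88.
Inner hash: even-index sum = 413 mod 256 = 157; odd-index sum = 96 mod 256 = 96 → 9d 60.
Outer input = (K'⊕opad) ∥ inner = b5 3c 5c ∥ 9d 60.
Outer hash (tag): even-index sum = 369 mod 256 = 113; odd-index sum = 217 mod 256 = 217 → 71 d9.

71d9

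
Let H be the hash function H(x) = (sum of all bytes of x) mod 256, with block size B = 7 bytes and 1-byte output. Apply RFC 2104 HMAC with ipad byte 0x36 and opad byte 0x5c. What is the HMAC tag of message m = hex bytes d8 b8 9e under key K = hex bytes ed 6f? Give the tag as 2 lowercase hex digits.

20

Key hex bytes ed 6f is 2 bytes ≤ B = 7; zero-pad to 7 bytes: K' = ed 6f 00 00 00 00 00.
K' ⊕ ipad = db 59 36 36 36 36 36.  K' ⊕ opad = b1 33 5c 5c 5c 5c 5c.
Inner input = (K'⊕ipad) ∥ m = db 59 36 36 36 36 36 ∥ d8 b8 9e.
Inner hash: sum = 219+89+54+54+54+54+54+216+184+158 = 1136; mod 256 = 112 → 70.
Outer input = (K'⊕opad) ∥ inner = b1 33 5c 5c 5c 5c 5c ∥ 70.
Outer hash (tag): sum = 177+51+92+92+92+92+92+112 = 800; mod 256 = 32 → 20.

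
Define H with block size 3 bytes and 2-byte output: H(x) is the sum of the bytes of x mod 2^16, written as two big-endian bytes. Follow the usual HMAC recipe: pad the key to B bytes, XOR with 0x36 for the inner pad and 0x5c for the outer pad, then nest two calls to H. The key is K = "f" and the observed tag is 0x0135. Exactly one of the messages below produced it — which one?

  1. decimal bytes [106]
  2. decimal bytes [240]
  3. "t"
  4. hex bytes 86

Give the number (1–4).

Key "f" = 66 is 1 byte ≤ B = 3; zero-pad to 3 bytes: K' = 66 00 00.
K' ⊕ ipad = 50 36 36; K' ⊕ opad = 3a 5c 5c.
m1: inner = H(50 36 36 6a) = 01 26; tag = H(3a 5c 5c 01 26) = 0119
m2: inner = H(50 36 36 f0) = 01 ac; tag = H(3a 5c 5c 01 ac) = 019f
m3: inner = H(50 36 36 74) = 01 30; tag = H(3a 5c 5c 01 30) = 0123
m4: inner = H(50 36 36 86) = 01 42; tag = H(3a 5c 5c 01 42) = 0135 ← matches

4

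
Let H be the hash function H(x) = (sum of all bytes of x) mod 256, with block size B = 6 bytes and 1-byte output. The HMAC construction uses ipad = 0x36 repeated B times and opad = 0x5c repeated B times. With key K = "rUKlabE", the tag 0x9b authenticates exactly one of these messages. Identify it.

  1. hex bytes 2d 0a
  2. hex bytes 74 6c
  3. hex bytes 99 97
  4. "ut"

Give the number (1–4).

Key "rUKlabE" = 72 55 4b 6c 61 62 45 is 7 bytes > B = 6, so hash it first: H(key) = 86, then zero-pad to 6 bytes: K' = 86 00 00 00 00 00.
K' ⊕ ipad = b0 36 36 36 36 36; K' ⊕ opad = da 5c 5c 5c 5c 5c.
m1: inner = H(b0 36 36 36 36 36 2d 0a) = f5; tag = H(da 5c 5c 5c 5c 5c f5) = 9b ← matches
m2: inner = H(b0 36 36 36 36 36 74 6c) = 9e; tag = H(da 5c 5c 5c 5c 5c 9e) = 44
m3: inner = H(b0 36 36 36 36 36 99 97) = ee; tag = H(da 5c 5c 5c 5c 5c ee) = 94
m4: inner = H(b0 36 36 36 36 36 75 74) = a7; tag = H(da 5c 5c 5c 5c 5c a7) = 4d

1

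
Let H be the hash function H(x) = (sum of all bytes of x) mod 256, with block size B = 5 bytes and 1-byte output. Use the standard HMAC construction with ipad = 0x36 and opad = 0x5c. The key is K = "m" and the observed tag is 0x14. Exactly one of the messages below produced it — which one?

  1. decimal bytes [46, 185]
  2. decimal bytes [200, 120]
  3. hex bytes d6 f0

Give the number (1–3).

2

Key "m" = 6d is 1 byte ≤ B = 5; zero-pad to 5 bytes: K' = 6d 00 00 00 00.
K' ⊕ ipad = 5b 36 36 36 36; K' ⊕ opad = 31 5c 5c 5c 5c.
m1: inner = H(5b 36 36 36 36 2e b9) = 1a; tag = H(31 5c 5c 5c 5c 1a) = bb
m2: inner = H(5b 36 36 36 36 c8 78) = 73; tag = H(31 5c 5c 5c 5c 73) = 14 ← matches
m3: inner = H(5b 36 36 36 36 d6 f0) = f9; tag = H(31 5c 5c 5c 5c f9) = 9a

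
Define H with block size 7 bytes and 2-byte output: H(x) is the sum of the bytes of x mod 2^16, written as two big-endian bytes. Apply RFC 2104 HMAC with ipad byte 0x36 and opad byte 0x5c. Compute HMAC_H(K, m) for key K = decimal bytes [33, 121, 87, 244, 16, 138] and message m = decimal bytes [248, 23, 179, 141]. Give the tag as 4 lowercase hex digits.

03c7

Key decimal bytes [33, 121, 87, 244, 16, 138] = 21 79 57 f4 10 8a is 6 bytes ≤ B = 7; zero-pad to 7 bytes: K' = 21 79 57 f4 10 8a 00.
K' ⊕ ipad = 17 4f 61 c2 26 bc 36.  K' ⊕ opad = 7d 25 0b a8 4c d6 5c.
Inner input = (K'⊕ipad) ∥ m = 17 4f 61 c2 26 bc 36 ∥ f8 17 b3 8d.
Inner hash: sum = 23+79+97+194+38+188+54+248+23+179+141 = 1264 → 04 f0.
Outer input = (K'⊕opad) ∥ inner = 7d 25 0b a8 4c d6 5c ∥ 04 f0.
Outer hash (tag): sum = 125+37+11+168+76+214+92+4+240 = 967 → 03 c7.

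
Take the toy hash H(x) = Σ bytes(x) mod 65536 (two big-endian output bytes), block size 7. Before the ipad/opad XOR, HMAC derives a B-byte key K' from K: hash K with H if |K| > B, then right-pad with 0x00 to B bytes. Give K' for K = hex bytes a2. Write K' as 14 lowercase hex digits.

a2000000000000

Key hex bytes a2 is 1 byte ≤ B = 7; zero-pad to 7 bytes: K' = a2 00 00 00 00 00 00.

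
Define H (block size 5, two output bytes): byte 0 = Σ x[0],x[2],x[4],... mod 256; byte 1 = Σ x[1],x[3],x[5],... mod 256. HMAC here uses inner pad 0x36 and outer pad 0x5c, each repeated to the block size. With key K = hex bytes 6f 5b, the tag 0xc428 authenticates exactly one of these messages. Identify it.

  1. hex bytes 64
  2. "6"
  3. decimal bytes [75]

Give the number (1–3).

Key hex bytes 6f 5b is 2 bytes ≤ B = 5; zero-pad to 5 bytes: K' = 6f 5b 00 00 00.
K' ⊕ ipad = 59 6d 36 36 36; K' ⊕ opad = 33 07 5c 5c 5c.
m1: inner = H(59 6d 36 36 36 64) = c5 07; tag = H(33 07 5c 5c 5c c5 07) = f228
m2: inner = H(59 6d 36 36 36 36) = c5 d9; tag = H(33 07 5c 5c 5c c5 d9) = c428 ← matches
m3: inner = H(59 6d 36 36 36 4b) = c5 ee; tag = H(33 07 5c 5c 5c c5 ee) = d928

2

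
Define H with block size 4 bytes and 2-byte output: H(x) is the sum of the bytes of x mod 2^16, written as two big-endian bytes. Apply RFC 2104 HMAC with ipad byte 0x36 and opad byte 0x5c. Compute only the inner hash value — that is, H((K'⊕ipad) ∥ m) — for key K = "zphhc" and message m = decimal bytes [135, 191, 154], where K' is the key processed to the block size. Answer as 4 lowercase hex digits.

Key "zphhc" = 7a 70 68 68 63 is 5 bytes > B = 4, so hash it first: H(key) = 02 1d, then zero-pad to 4 bytes: K' = 02 1d 00 00.
K' ⊕ ipad = 34 2b 36 36.
Inner input = 34 2b 36 36 ∥ 87 bf 9a.
Inner hash: sum = 52+43+54+54+135+191+154 = 683 → 02 ab.

02ab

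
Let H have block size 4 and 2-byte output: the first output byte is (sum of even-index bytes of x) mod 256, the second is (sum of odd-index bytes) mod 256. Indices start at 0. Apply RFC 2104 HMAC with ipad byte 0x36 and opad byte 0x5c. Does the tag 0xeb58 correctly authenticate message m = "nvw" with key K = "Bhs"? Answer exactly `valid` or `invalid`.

invalid

Key "Bhs" = 42 68 73 is 3 bytes ≤ B = 4; zero-pad to 4 bytes: K' = 42 68 73 00.
K' ⊕ ipad = 74 5e 45 36; K' ⊕ opad = 1e 34 2f 5c.
Inner hash: even-index sum = 414 mod 256 = 158; odd-index sum = 266 mod 256 = 10 → 9e 0a.
Outer hash (recomputed tag): even-index sum = 235 mod 256 = 235; odd-index sum = 154 mod 256 = 154 → eb 9a.
Recomputed tag = eb9a; claimed = eb58 → mismatch.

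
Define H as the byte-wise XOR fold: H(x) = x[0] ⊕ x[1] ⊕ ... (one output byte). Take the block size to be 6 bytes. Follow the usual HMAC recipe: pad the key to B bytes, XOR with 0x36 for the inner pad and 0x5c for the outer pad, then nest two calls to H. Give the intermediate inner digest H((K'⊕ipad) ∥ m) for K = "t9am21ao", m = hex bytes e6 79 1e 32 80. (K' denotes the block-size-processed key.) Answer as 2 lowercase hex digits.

Key "t9am21ao" = 74 39 61 6d 32 31 61 6f is 8 bytes > B = 6, so hash it first: H(key) = 4c, then zero-pad to 6 bytes: K' = 4c 00 00 00 00 00.
K' ⊕ ipad = 7a 36 36 36 36 36.
Inner input = 7a 36 36 36 36 36 ∥ e6 79 1e 32 80.
Inner hash: XOR 7a⊕36⊕36⊕36⊕36⊕36⊕e6⊕79⊕1e⊕32⊕80 = 7f.

7f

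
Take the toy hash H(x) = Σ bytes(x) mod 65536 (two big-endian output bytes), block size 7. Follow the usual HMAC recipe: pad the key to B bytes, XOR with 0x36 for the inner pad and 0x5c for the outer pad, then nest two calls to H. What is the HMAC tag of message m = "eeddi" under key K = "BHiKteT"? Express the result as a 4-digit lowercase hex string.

01ab

Key "BHiKteT" = 42 48 69 4b 74 65 54 is exactly B = 7 bytes: K' = 42 48 69 4b 74 65 54.
K' ⊕ ipad = 74 7e 5f 7d 42 53 62.  K' ⊕ opad = 1e 14 35 17 28 39 08.
Inner input = (K'⊕ipad) ∥ m = 74 7e 5f 7d 42 53 62 ∥ 65 65 64 64 69.
Inner hash: sum = 116+126+95+125+66+83+98+101+101+100+100+105 = 1216 → 04 c0.
Outer input = (K'⊕opad) ∥ inner = 1e 14 35 17 28 39 08 ∥ 04 c0.
Outer hash (tag): sum = 30+20+53+23+40+57+8+4+192 = 427 → 01 ab.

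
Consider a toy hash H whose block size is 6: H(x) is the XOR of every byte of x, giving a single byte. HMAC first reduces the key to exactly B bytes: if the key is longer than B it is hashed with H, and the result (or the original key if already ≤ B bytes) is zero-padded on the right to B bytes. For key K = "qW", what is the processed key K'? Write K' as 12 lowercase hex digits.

715700000000

Key "qW" = 71 57 is 2 bytes ≤ B = 6; zero-pad to 6 bytes: K' = 71 57 00 00 00 00.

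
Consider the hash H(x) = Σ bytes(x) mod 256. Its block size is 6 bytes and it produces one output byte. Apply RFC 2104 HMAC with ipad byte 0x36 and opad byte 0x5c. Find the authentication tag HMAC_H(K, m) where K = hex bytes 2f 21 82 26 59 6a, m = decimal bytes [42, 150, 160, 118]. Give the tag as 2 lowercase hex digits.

Key hex bytes 2f 21 82 26 59 6a is exactly B = 6 bytes: K' = 2f 21 82 26 59 6a.
K' ⊕ ipad = 19 17 b4 10 6f 5c.  K' ⊕ opad = 73 7d de 7a 05 36.
Inner input = (K'⊕ipad) ∥ m = 19 17 b4 10 6f 5c ∥ 2a 96 a0 76.
Inner hash: sum = 25+23+180+16+111+92+42+150+160+118 = 917; mod 256 = 149 → 95.
Outer input = (K'⊕opad) ∥ inner = 73 7d de 7a 05 36 ∥ 95.
Outer hash (tag): sum = 115+125+222+122+5+54+149 = 792; mod 256 = 24 → 18.

18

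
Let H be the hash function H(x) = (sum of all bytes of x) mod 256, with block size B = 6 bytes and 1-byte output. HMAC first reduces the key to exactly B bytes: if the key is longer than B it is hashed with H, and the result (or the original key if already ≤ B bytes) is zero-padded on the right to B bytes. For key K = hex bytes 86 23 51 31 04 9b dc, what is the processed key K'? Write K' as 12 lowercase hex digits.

a60000000000

|K| = 7 > B = 6, so first hash the key.
H(K): sum = 134+35+81+49+4+155+220 = 678; mod 256 = 166 → a6.
Zero-pad H(K) = a6 to 6 bytes: K' = a6 00 00 00 00 00.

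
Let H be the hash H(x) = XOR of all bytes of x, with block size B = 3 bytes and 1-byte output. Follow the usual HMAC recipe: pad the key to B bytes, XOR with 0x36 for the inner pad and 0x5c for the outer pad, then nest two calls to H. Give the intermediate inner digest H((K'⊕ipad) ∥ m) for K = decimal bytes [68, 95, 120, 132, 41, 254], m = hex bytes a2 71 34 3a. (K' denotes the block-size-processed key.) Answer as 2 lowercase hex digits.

Key decimal bytes [68, 95, 120, 132, 41, 254] = 44 5f 78 84 29 fe is 6 bytes > B = 3, so hash it first: H(key) = 30, then zero-pad to 3 bytes: K' = 30 00 00.
K' ⊕ ipad = 06 36 36.
Inner input = 06 36 36 ∥ a2 71 34 3a.
Inner hash: XOR 06⊕36⊕36⊕a2⊕71⊕34⊕3a = db.

db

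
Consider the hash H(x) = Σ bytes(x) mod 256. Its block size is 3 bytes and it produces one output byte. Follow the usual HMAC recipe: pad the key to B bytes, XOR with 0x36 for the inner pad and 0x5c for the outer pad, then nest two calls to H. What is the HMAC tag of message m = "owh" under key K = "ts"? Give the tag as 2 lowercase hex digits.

be

Key "ts" = 74 73 is 2 bytes ≤ B = 3; zero-pad to 3 bytes: K' = 74 73 00.
K' ⊕ ipad = 42 45 36.  K' ⊕ opad = 28 2f 5c.
Inner input = (K'⊕ipad) ∥ m = 42 45 36 ∥ 6f 77 68.
Inner hash: sum = 66+69+54+111+119+104 = 523; mod 256 = 11 → 0b.
Outer input = (K'⊕opad) ∥ inner = 28 2f 5c ∥ 0b.
Outer hash (tag): sum = 40+47+92+11 = 190 → be.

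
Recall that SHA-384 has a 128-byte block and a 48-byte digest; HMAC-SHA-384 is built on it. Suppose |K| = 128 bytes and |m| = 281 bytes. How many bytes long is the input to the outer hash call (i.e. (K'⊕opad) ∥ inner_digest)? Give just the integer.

176

Key is 128 ≤ 128 bytes, zero-padded: |K'| = 128.
Outer input = (K'⊕opad) ∥ H(inner) → 128 + 48 = 176 bytes.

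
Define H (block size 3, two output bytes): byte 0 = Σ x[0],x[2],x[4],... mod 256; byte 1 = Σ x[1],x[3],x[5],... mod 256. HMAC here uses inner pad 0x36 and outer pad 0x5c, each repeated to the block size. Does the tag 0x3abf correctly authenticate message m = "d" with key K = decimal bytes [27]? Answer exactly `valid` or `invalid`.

invalid

Key decimal bytes [27] = 1b is 1 byte ≤ B = 3; zero-pad to 3 bytes: K' = 1b 00 00.
K' ⊕ ipad = 2d 36 36; K' ⊕ opad = 47 5c 5c.
Inner hash: even-index sum = 99 mod 256 = 99; odd-index sum = 154 mod 256 = 154 → 63 9a.
Outer hash (recomputed tag): even-index sum = 317 mod 256 = 61; odd-index sum = 191 mod 256 = 191 → 3d bf.
Recomputed tag = 3dbf; claimed = 3abf → mismatch.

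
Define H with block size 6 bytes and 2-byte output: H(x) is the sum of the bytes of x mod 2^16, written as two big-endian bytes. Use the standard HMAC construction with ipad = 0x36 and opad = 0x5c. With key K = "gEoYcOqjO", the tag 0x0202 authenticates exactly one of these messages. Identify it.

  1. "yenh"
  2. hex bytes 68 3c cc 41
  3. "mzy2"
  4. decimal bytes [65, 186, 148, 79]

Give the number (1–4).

2

Key "gEoYcOqjO" = 67 45 6f 59 63 4f 71 6a 4f is 9 bytes > B = 6, so hash it first: H(key) = 03 50, then zero-pad to 6 bytes: K' = 03 50 00 00 00 00.
K' ⊕ ipad = 35 66 36 36 36 36; K' ⊕ opad = 5f 0c 5c 5c 5c 5c.
m1: inner = H(35 66 36 36 36 36 79 65 6e 68) = 03 27; tag = H(5f 0c 5c 5c 5c 5c 03 27) = 0205
m2: inner = H(35 66 36 36 36 36 68 3c cc 41) = 03 24; tag = H(5f 0c 5c 5c 5c 5c 03 24) = 0202 ← matches
m3: inner = H(35 66 36 36 36 36 6d 7a 79 32) = 03 05; tag = H(5f 0c 5c 5c 5c 5c 03 05) = 01e3
m4: inner = H(35 66 36 36 36 36 41 ba 94 4f) = 03 51; tag = H(5f 0c 5c 5c 5c 5c 03 51) = 022f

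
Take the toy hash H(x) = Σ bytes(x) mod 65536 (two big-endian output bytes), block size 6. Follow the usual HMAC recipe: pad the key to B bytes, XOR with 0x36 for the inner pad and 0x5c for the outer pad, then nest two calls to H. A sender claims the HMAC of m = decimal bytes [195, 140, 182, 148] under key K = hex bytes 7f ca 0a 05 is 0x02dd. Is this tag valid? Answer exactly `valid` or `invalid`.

valid

Key hex bytes 7f ca 0a 05 is 4 bytes ≤ B = 6; zero-pad to 6 bytes: K' = 7f ca 0a 05 00 00.
K' ⊕ ipad = 49 fc 3c 33 36 36; K' ⊕ opad = 23 96 56 59 5c 5c.
Inner hash: sum = 73+252+60+51+54+54+195+140+182+148 = 1209 → 04 b9.
Outer hash (recomputed tag): sum = 35+150+86+89+92+92+4+185 = 733 → 02 dd.
Recomputed tag = 02dd; claimed = 02dd → match.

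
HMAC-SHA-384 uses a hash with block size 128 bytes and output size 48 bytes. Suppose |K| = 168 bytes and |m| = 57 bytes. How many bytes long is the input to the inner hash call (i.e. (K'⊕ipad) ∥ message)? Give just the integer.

185

Key is 168 > 128 bytes, so it is hashed to 48 bytes then zero-padded to 128: |K'| = 128.
Inner input = (K'⊕ipad) ∥ m → 128 + 57 = 185 bytes.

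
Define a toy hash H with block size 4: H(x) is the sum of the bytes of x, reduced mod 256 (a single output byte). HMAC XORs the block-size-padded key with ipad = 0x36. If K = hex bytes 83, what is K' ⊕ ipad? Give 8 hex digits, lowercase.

Key hex bytes 83 is 1 byte ≤ B = 4; zero-pad to 4 bytes: K' = 83 00 00 00.
XOR each byte with 0x36: 83⊕36=b5, 00⊕36=36, 00⊕36=36, 00⊕36=36.

b5363636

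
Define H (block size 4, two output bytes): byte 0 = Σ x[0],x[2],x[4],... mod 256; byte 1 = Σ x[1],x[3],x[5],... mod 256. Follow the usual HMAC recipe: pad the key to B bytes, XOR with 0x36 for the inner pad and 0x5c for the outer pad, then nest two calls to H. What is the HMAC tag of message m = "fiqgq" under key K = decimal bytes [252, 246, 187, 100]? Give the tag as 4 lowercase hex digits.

26c4

Key decimal bytes [252, 246, 187, 100] = fc f6 bb 64 is exactly B = 4 bytes: K' = fc f6 bb 64.
K' ⊕ ipad = ca c0 8d 52.  K' ⊕ opad = a0 aa e7 38.
Inner input = (K'⊕ipad) ∥ m = ca c0 8d 52 ∥ 66 69 71 67 71.
Inner hash: even-index sum = 671 mod 256 = 159; odd-index sum = 482 mod 256 = 226 → 9f e2.
Outer input = (K'⊕opad) ∥ inner = a0 aa e7 38 ∥ 9f e2.
Outer hash (tag): even-index sum = 550 mod 256 = 38; odd-index sum = 452 mod 256 = 196 → 26 c4.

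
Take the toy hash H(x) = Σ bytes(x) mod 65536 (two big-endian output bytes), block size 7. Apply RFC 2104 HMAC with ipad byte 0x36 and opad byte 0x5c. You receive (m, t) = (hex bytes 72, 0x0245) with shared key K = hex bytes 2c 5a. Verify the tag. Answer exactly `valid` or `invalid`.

invalid

Key hex bytes 2c 5a is 2 bytes ≤ B = 7; zero-pad to 7 bytes: K' = 2c 5a 00 00 00 00 00.
K' ⊕ ipad = 1a 6c 36 36 36 36 36; K' ⊕ opad = 70 06 5c 5c 5c 5c 5c.
Inner hash: sum = 26+108+54+54+54+54+54+114 = 518 → 02 06.
Outer hash (recomputed tag): sum = 112+6+92+92+92+92+92+2+6 = 586 → 02 4a.
Recomputed tag = 024a; claimed = 0245 → mismatch.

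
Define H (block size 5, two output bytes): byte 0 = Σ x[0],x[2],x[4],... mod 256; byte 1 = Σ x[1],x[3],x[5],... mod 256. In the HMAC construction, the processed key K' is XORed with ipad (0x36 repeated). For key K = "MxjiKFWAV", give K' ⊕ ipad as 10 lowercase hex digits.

Key "MxjiKFWAV" = 4d 78 6a 69 4b 46 57 41 56 is 9 bytes > B = 5, so hash it first: H(key) = af 68, then zero-pad to 5 bytes: K' = af 68 00 00 00.
XOR each byte with 0x36: af⊕36=99, 68⊕36=5e, 00⊕36=36, 00⊕36=36, 00⊕36=36.

995e363636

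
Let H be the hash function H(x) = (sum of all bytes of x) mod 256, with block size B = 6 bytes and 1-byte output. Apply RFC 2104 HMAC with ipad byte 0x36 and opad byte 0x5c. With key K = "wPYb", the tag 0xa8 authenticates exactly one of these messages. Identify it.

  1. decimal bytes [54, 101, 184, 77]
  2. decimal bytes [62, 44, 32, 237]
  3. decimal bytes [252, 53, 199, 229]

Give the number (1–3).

1

Key "wPYb" = 77 50 59 62 is 4 bytes ≤ B = 6; zero-pad to 6 bytes: K' = 77 50 59 62 00 00.
K' ⊕ ipad = 41 66 6f 54 36 36; K' ⊕ opad = 2b 0c 05 3e 5c 5c.
m1: inner = H(41 66 6f 54 36 36 36 65 b8 4d) = 76; tag = H(2b 0c 05 3e 5c 5c 76) = a8 ← matches
m2: inner = H(41 66 6f 54 36 36 3e 2c 20 ed) = 4d; tag = H(2b 0c 05 3e 5c 5c 4d) = 7f
m3: inner = H(41 66 6f 54 36 36 fc 35 c7 e5) = b3; tag = H(2b 0c 05 3e 5c 5c b3) = e5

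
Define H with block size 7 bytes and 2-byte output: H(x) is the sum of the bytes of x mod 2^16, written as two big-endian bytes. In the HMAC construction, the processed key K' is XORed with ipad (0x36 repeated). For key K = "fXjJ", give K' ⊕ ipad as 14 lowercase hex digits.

Key "fXjJ" = 66 58 6a 4a is 4 bytes ≤ B = 7; zero-pad to 7 bytes: K' = 66 58 6a 4a 00 00 00.
XOR each byte with 0x36: 66⊕36=50, 58⊕36=6e, 6a⊕36=5c, 4a⊕36=7c, 00⊕36=36, 00⊕36=36, 00⊕36=36.

506e5c7c363636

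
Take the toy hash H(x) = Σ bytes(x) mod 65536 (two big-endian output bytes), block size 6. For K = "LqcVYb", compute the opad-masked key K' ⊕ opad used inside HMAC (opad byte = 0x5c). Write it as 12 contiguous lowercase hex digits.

Key "LqcVYb" = 4c 71 63 56 59 62 is exactly B = 6 bytes: K' = 4c 71 63 56 59 62.
XOR each byte with 0x5c: 4c⊕5c=10, 71⊕5c=2d, 63⊕5c=3f, 56⊕5c=0a, 59⊕5c=05, 62⊕5c=3e.

102d3f0a053e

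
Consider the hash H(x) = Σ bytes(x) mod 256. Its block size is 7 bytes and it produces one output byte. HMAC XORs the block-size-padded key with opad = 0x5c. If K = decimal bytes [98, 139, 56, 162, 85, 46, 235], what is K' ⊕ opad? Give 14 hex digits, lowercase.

3ed764fe0972b7

Key decimal bytes [98, 139, 56, 162, 85, 46, 235] = 62 8b 38 a2 55 2e eb is exactly B = 7 bytes: K' = 62 8b 38 a2 55 2e eb.
XOR each byte with 0x5c: 62⊕5c=3e, 8b⊕5c=d7, 38⊕5c=64, a2⊕5c=fe, 55⊕5c=09, 2e⊕5c=72, eb⊕5c=b7.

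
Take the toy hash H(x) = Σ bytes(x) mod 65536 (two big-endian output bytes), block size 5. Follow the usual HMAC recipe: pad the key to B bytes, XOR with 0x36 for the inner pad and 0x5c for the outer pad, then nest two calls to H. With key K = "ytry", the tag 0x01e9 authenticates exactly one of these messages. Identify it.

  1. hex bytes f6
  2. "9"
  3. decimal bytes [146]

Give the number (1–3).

Key "ytry" = 79 74 72 79 is 4 bytes ≤ B = 5; zero-pad to 5 bytes: K' = 79 74 72 79 00.
K' ⊕ ipad = 4f 42 44 4f 36; K' ⊕ opad = 25 28 2e 25 5c.
m1: inner = H(4f 42 44 4f 36 f6) = 02 50; tag = H(25 28 2e 25 5c 02 50) = 014e
m2: inner = H(4f 42 44 4f 36 39) = 01 93; tag = H(25 28 2e 25 5c 01 93) = 0190
m3: inner = H(4f 42 44 4f 36 92) = 01 ec; tag = H(25 28 2e 25 5c 01 ec) = 01e9 ← matches

3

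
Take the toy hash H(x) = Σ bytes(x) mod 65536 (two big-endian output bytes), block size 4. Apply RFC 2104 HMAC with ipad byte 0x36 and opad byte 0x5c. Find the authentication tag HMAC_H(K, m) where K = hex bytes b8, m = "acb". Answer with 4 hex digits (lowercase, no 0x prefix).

Key hex bytes b8 is 1 byte ≤ B = 4; zero-pad to 4 bytes: K' = b8 00 00 00.
K' ⊕ ipad = 8e 36 36 36.  K' ⊕ opad = e4 5c 5c 5c.
Inner input = (K'⊕ipad) ∥ m = 8e 36 36 36 ∥ 61 63 62.
Inner hash: sum = 142+54+54+54+97+99+98 = 598 → 02 56.
Outer input = (K'⊕opad) ∥ inner = e4 5c 5c 5c ∥ 02 56.
Outer hash (tag): sum = 228+92+92+92+2+86 = 592 → 02 50.

0250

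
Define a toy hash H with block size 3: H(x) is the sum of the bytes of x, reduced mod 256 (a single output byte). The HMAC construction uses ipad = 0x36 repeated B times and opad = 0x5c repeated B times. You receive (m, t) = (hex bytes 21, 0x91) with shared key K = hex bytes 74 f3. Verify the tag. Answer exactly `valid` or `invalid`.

Key hex bytes 74 f3 is 2 bytes ≤ B = 3; zero-pad to 3 bytes: K' = 74 f3 00.
K' ⊕ ipad = 42 c5 36; K' ⊕ opad = 28 af 5c.
Inner hash: sum = 66+197+54+33 = 350; mod 256 = 94 → 5e.
Outer hash (recomputed tag): sum = 40+175+92+94 = 401; mod 256 = 145 → 91.
Recomputed tag = 91; claimed = 91 → match.

valid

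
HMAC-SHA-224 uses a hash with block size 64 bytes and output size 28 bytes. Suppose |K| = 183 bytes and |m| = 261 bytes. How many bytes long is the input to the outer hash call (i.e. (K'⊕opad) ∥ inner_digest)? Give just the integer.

Key is 183 > 64 bytes, so it is hashed to 28 bytes then zero-padded to 64: |K'| = 64.
Outer input = (K'⊕opad) ∥ H(inner) → 64 + 28 = 92 bytes.

92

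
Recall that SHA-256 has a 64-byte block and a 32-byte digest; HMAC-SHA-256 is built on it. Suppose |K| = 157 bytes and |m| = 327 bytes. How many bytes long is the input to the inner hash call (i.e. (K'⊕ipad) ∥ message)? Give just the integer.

391

Key is 157 > 64 bytes, so it is hashed to 32 bytes then zero-padded to 64: |K'| = 64.
Inner input = (K'⊕ipad) ∥ m → 64 + 327 = 391 bytes.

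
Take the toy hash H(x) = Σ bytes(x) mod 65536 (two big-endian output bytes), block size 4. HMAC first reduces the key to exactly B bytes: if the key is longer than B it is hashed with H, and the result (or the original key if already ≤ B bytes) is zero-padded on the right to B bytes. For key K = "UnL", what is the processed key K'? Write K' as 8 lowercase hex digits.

556e4c00

Key "UnL" = 55 6e 4c is 3 bytes ≤ B = 4; zero-pad to 4 bytes: K' = 55 6e 4c 00.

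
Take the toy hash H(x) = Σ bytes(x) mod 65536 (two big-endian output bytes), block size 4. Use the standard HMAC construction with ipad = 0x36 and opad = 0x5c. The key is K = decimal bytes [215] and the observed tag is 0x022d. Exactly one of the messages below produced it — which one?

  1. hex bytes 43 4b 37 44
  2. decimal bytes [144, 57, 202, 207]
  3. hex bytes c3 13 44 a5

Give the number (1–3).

1

Key decimal bytes [215] = d7 is 1 byte ≤ B = 4; zero-pad to 4 bytes: K' = d7 00 00 00.
K' ⊕ ipad = e1 36 36 36; K' ⊕ opad = 8b 5c 5c 5c.
m1: inner = H(e1 36 36 36 43 4b 37 44) = 02 8c; tag = H(8b 5c 5c 5c 02 8c) = 022d ← matches
m2: inner = H(e1 36 36 36 90 39 ca cf) = 03 e5; tag = H(8b 5c 5c 5c 03 e5) = 0287
m3: inner = H(e1 36 36 36 c3 13 44 a5) = 03 42; tag = H(8b 5c 5c 5c 03 42) = 01e4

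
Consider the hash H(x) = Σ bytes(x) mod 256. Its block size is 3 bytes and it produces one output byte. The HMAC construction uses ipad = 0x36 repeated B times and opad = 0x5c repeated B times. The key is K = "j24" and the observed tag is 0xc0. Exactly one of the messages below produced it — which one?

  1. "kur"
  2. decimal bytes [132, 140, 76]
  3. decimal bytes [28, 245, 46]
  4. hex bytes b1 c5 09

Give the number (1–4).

Key "j24" = 6a 32 34 is exactly B = 3 bytes: K' = 6a 32 34.
K' ⊕ ipad = 5c 04 02; K' ⊕ opad = 36 6e 68.
m1: inner = H(5c 04 02 6b 75 72) = b4; tag = H(36 6e 68 b4) = c0 ← matches
m2: inner = H(5c 04 02 84 8c 4c) = be; tag = H(36 6e 68 be) = ca
m3: inner = H(5c 04 02 1c f5 2e) = a1; tag = H(36 6e 68 a1) = ad
m4: inner = H(5c 04 02 b1 c5 09) = e1; tag = H(36 6e 68 e1) = ed

1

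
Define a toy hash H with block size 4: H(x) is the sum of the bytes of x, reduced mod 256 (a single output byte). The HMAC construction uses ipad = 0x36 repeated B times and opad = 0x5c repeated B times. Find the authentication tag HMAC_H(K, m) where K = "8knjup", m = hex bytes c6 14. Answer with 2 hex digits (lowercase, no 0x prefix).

Key "8knjup" = 38 6b 6e 6a 75 70 is 6 bytes > B = 4, so hash it first: H(key) = 60, then zero-pad to 4 bytes: K' = 60 00 00 00.
K' ⊕ ipad = 56 36 36 36.  K' ⊕ opad = 3c 5c 5c 5c.
Inner input = (K'⊕ipad) ∥ m = 56 36 36 36 ∥ c6 14.
Inner hash: sum = 86+54+54+54+198+20 = 466; mod 256 = 210 → d2.
Outer input = (K'⊕opad) ∥ inner = 3c 5c 5c 5c ∥ d2.
Outer hash (tag): sum = 60+92+92+92+210 = 546; mod 256 = 34 → 22.

22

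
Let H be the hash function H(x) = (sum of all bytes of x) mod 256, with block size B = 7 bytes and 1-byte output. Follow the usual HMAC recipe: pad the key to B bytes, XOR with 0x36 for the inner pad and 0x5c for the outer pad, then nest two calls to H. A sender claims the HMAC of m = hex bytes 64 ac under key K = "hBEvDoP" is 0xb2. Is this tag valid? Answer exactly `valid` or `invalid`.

Key "hBEvDoP" = 68 42 45 76 44 6f 50 is exactly B = 7 bytes: K' = 68 42 45 76 44 6f 50.
K' ⊕ ipad = 5e 74 73 40 72 59 66; K' ⊕ opad = 34 1e 19 2a 18 33 0c.
Inner hash: sum = 94+116+115+64+114+89+102+100+172 = 966; mod 256 = 198 → c6.
Outer hash (recomputed tag): sum = 52+30+25+42+24+51+12+198 = 434; mod 256 = 178 → b2.
Recomputed tag = b2; claimed = b2 → match.

valid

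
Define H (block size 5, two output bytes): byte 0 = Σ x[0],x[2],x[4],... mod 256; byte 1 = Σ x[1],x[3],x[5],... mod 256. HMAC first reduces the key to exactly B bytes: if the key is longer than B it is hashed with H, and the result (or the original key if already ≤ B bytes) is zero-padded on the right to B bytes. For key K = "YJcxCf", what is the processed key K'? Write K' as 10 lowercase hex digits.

ff28000000

|K| = 6 > B = 5, so first hash the key.
H(K): even-index sum = 255 mod 256 = 255; odd-index sum = 296 mod 256 = 40 → ff 28.
Zero-pad H(K) = ff 28 to 5 bytes: K' = ff 28 00 00 00.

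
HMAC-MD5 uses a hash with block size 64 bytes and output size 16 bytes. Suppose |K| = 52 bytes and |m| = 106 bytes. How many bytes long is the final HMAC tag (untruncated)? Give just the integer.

16

The tag is one MD5 digest: 16 bytes.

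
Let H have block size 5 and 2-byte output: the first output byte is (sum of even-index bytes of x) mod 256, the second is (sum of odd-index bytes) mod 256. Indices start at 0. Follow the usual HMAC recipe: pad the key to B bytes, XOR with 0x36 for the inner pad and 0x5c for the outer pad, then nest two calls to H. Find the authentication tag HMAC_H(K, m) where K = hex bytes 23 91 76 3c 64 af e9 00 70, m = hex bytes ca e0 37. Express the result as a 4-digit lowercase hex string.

Key hex bytes 23 91 76 3c 64 af e9 00 70 is 9 bytes > B = 5, so hash it first: H(key) = 56 7c, then zero-pad to 5 bytes: K' = 56 7c 00 00 00.
K' ⊕ ipad = 60 4a 36 36 36.  K' ⊕ opad = 0a 20 5c 5c 5c.
Inner input = (K'⊕ipad) ∥ m = 60 4a 36 36 36 ∥ ca e0 37.
Inner hash: even-index sum = 428 mod 256 = 172; odd-index sum = 385 mod 256 = 129 → ac 81.
Outer input = (K'⊕opad) ∥ inner = 0a 20 5c 5c 5c ∥ ac 81.
Outer hash (tag): even-index sum = 323 mod 256 = 67; odd-index sum = 296 mod 256 = 40 → 43 28.

4328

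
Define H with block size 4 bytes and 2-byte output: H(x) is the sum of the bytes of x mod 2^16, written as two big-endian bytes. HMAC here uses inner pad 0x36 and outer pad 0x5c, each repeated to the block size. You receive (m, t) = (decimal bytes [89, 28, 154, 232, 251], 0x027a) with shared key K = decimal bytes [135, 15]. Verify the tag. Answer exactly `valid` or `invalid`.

Key decimal bytes [135, 15] = 87 0f is 2 bytes ≤ B = 4; zero-pad to 4 bytes: K' = 87 0f 00 00.
K' ⊕ ipad = b1 39 36 36; K' ⊕ opad = db 53 5c 5c.
Inner hash: sum = 177+57+54+54+89+28+154+232+251 = 1096 → 04 48.
Outer hash (recomputed tag): sum = 219+83+92+92+4+72 = 562 → 02 32.
Recomputed tag = 0232; claimed = 027a → mismatch.

invalid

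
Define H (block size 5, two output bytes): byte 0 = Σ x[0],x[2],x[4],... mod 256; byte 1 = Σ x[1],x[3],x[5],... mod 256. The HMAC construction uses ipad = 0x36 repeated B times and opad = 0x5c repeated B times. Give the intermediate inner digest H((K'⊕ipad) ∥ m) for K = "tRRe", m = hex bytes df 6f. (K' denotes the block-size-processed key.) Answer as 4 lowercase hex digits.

Key "tRRe" = 74 52 52 65 is 4 bytes ≤ B = 5; zero-pad to 5 bytes: K' = 74 52 52 65 00.
K' ⊕ ipad = 42 64 64 53 36.
Inner input = 42 64 64 53 36 ∥ df 6f.
Inner hash: even-index sum = 331 mod 256 = 75; odd-index sum = 406 mod 256 = 150 → 4b 96.

4b96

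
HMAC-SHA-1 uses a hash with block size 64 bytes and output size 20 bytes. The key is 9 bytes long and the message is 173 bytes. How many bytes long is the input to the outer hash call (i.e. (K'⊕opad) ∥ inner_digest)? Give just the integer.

Key is 9 ≤ 64 bytes, zero-padded: |K'| = 64.
Outer input = (K'⊕opad) ∥ H(inner) → 64 + 20 = 84 bytes.

84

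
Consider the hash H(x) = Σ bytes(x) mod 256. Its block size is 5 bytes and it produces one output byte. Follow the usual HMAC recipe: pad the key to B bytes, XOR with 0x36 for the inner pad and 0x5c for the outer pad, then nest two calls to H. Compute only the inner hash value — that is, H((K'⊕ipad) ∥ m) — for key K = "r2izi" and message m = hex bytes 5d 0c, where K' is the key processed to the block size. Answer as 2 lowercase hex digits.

bb

Key "r2izi" = 72 32 69 7a 69 is exactly B = 5 bytes: K' = 72 32 69 7a 69.
K' ⊕ ipad = 44 04 5f 4c 5f.
Inner input = 44 04 5f 4c 5f ∥ 5d 0c.
Inner hash: sum = 68+4+95+76+95+93+12 = 443; mod 256 = 187 → bb.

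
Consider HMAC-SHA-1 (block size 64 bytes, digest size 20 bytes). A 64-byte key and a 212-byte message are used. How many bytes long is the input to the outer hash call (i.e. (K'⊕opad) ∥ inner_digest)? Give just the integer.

Key is 64 ≤ 64 bytes, zero-padded: |K'| = 64.
Outer input = (K'⊕opad) ∥ H(inner) → 64 + 20 = 84 bytes.

84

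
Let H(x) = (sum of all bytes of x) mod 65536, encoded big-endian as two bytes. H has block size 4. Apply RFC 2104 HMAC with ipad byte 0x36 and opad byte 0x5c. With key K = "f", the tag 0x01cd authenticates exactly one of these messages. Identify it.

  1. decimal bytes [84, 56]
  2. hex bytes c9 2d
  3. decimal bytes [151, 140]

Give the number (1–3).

1

Key "f" = 66 is 1 byte ≤ B = 4; zero-pad to 4 bytes: K' = 66 00 00 00.
K' ⊕ ipad = 50 36 36 36; K' ⊕ opad = 3a 5c 5c 5c.
m1: inner = H(50 36 36 36 54 38) = 01 7e; tag = H(3a 5c 5c 5c 01 7e) = 01cd ← matches
m2: inner = H(50 36 36 36 c9 2d) = 01 e8; tag = H(3a 5c 5c 5c 01 e8) = 0237
m3: inner = H(50 36 36 36 97 8c) = 02 15; tag = H(3a 5c 5c 5c 02 15) = 0165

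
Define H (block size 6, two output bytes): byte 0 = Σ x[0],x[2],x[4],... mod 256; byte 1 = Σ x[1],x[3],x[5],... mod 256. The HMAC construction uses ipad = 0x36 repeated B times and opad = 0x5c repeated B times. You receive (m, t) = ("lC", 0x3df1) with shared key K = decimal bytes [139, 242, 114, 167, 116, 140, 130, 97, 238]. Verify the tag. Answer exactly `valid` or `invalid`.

Key decimal bytes [139, 242, 114, 167, 116, 140, 130, 97, 238] = 8b f2 72 a7 74 8c 82 61 ee is 9 bytes > B = 6, so hash it first: H(key) = e1 86, then zero-pad to 6 bytes: K' = e1 86 00 00 00 00.
K' ⊕ ipad = d7 b0 36 36 36 36; K' ⊕ opad = bd da 5c 5c 5c 5c.
Inner hash: even-index sum = 431 mod 256 = 175; odd-index sum = 351 mod 256 = 95 → af 5f.
Outer hash (recomputed tag): even-index sum = 548 mod 256 = 36; odd-index sum = 497 mod 256 = 241 → 24 f1.
Recomputed tag = 24f1; claimed = 3df1 → mismatch.

invalid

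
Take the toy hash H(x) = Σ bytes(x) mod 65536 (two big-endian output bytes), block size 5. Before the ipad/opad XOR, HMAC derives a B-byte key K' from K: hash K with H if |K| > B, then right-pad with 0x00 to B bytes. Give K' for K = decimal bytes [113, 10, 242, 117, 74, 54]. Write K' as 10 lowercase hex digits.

|K| = 6 > B = 5, so first hash the key.
H(K): sum = 113+10+242+117+74+54 = 610 → 02 62.
Zero-pad H(K) = 02 62 to 5 bytes: K' = 02 62 00 00 00.

0262000000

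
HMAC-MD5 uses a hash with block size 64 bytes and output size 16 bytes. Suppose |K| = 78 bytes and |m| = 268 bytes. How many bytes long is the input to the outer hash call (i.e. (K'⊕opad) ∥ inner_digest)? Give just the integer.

80

Key is 78 > 64 bytes, so it is hashed to 16 bytes then zero-padded to 64: |K'| = 64.
Outer input = (K'⊕opad) ∥ H(inner) → 64 + 16 = 80 bytes.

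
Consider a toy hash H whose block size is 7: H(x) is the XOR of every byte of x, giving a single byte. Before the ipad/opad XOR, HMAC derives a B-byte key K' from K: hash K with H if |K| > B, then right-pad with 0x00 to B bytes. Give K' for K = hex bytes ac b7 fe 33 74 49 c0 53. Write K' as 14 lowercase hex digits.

|K| = 8 > B = 7, so first hash the key.
H(K): XOR ac⊕b7⊕fe⊕33⊕74⊕49⊕c0⊕53 = 78.
Zero-pad H(K) = 78 to 7 bytes: K' = 78 00 00 00 00 00 00.

78000000000000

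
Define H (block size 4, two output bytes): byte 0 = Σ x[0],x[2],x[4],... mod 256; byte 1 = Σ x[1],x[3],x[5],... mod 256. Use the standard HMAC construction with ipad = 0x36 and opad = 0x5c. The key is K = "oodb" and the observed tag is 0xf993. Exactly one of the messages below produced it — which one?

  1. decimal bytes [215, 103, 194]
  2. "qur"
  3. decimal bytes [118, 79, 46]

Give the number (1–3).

2

Key "oodb" = 6f 6f 64 62 is exactly B = 4 bytes: K' = 6f 6f 64 62.
K' ⊕ ipad = 59 59 52 54; K' ⊕ opad = 33 33 38 3e.
m1: inner = H(59 59 52 54 d7 67 c2) = 44 14; tag = H(33 33 38 3e 44 14) = af85
m2: inner = H(59 59 52 54 71 75 72) = 8e 22; tag = H(33 33 38 3e 8e 22) = f993 ← matches
m3: inner = H(59 59 52 54 76 4f 2e) = 4f fc; tag = H(33 33 38 3e 4f fc) = ba6d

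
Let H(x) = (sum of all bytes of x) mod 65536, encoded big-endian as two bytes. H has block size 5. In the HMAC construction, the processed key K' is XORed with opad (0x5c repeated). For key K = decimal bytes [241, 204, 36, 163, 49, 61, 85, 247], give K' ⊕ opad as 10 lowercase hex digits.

Key decimal bytes [241, 204, 36, 163, 49, 61, 85, 247] = f1 cc 24 a3 31 3d 55 f7 is 8 bytes > B = 5, so hash it first: H(key) = 04 3e, then zero-pad to 5 bytes: K' = 04 3e 00 00 00.
XOR each byte with 0x5c: 04⊕5c=58, 3e⊕5c=62, 00⊕5c=5c, 00⊕5c=5c, 00⊕5c=5c.

58625c5c5c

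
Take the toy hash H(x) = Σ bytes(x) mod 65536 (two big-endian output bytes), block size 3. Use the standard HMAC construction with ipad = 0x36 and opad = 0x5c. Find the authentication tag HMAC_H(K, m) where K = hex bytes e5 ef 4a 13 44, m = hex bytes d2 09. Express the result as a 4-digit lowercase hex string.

016c

Key hex bytes e5 ef 4a 13 44 is 5 bytes > B = 3, so hash it first: H(key) = 02 75, then zero-pad to 3 bytes: K' = 02 75 00.
K' ⊕ ipad = 34 43 36.  K' ⊕ opad = 5e 29 5c.
Inner input = (K'⊕ipad) ∥ m = 34 43 36 ∥ d2 09.
Inner hash: sum = 52+67+54+210+9 = 392 → 01 88.
Outer input = (K'⊕opad) ∥ inner = 5e 29 5c ∥ 01 88.
Outer hash (tag): sum = 94+41+92+1+136 = 364 → 01 6c.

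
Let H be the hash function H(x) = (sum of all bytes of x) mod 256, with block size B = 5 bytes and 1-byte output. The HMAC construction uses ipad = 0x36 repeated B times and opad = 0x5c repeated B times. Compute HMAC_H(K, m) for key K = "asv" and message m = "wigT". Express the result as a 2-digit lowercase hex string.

Key "asv" = 61 73 76 is 3 bytes ≤ B = 5; zero-pad to 5 bytes: K' = 61 73 76 00 00.
K' ⊕ ipad = 57 45 40 36 36.  K' ⊕ opad = 3d 2f 2a 5c 5c.
Inner input = (K'⊕ipad) ∥ m = 57 45 40 36 36 ∥ 77 69 67 54.
Inner hash: sum = 87+69+64+54+54+119+105+103+84 = 739; mod 256 = 227 → e3.
Outer input = (K'⊕opad) ∥ inner = 3d 2f 2a 5c 5c ∥ e3.
Outer hash (tag): sum = 61+47+42+92+92+227 = 561; mod 256 = 49 → 31.

31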